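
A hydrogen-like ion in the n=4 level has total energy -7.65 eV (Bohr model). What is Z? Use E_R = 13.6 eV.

3

E_n = −E_R Z²/n² ⇒ Z² = −E_n n²/E_R = 7.65 × 4² / 13.6 ≈ 9.00
Z = 3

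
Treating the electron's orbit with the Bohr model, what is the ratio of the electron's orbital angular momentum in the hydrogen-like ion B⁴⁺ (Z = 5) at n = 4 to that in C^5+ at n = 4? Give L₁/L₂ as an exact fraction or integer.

1

L = nℏ is independent of Z.
L₁/L₂ = n₁/n₂ = 4/4 = 1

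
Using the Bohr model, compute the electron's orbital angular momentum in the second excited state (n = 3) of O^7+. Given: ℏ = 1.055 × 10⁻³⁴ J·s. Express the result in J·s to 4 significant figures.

3.165 × 10⁻³⁴ J·s

L_n = nℏ = 3 × 1.055 × 10⁻³⁴ = 3.165 × 10⁻³⁴ J·s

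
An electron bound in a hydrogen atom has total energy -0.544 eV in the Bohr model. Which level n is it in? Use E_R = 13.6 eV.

5

E_n = −E_R Z²/n² ⇒ n² = E_R Z²/(−E_n) = 13.6 × 1² / 0.544 ≈ 25.00
n = 5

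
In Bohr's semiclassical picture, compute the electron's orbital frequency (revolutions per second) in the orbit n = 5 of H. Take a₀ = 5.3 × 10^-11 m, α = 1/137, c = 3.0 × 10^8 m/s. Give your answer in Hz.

r = n²a₀/Z = 1.3 × 10^-9 m, v = Zαc/n = 4.4 × 10^5 m/s
f = v/(2πr) = 5.3 × 10^13 Hz

5.3 × 10^13 Hz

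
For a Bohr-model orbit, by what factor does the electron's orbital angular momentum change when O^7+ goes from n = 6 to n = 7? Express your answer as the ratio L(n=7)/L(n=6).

L = nℏ depends only on n, so L ∝ n.
L(n=7)/L(n=6) = (7/6)^1 = 7/6

7/6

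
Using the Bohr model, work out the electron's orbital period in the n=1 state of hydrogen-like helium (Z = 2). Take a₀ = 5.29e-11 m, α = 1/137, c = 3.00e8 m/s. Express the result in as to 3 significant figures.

37.9 as

r = n²a₀/Z = 1²·5.29e-11/2 = 2.65e-11 m
v = Zαc/n = 2·0.00730·3.00e8/1 = 4.38e6 m/s
T = 2πr/v = 3.79e-17 s = 37.9 as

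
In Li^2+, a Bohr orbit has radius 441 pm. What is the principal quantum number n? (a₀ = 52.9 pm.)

5

r_n = n²a₀/Z ⇒ n² = rZ/a₀ = 441 × 3 / 52.9 ≈ 25.01
n = 5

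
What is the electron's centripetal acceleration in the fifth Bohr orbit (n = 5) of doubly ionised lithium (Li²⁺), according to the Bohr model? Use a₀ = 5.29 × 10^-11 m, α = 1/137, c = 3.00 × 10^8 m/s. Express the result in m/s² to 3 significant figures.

3.92 × 10^21 m/s²

r = n²a₀/Z = 4.41 × 10^-10 m, v = Zαc/n = 1.31 × 10^6 m/s
a = v²/r = (1.31 × 10^6)² / 4.41 × 10^-10 = 3.92 × 10^21 m/s²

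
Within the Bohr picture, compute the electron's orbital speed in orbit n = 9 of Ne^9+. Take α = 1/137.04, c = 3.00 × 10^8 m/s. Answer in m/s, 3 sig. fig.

2.43 × 10^6 m/s

v_n = Zαc/n = 10 × 0.00730 × 3.00 × 10^8 / 9
    = 2.43 × 10^6 m/s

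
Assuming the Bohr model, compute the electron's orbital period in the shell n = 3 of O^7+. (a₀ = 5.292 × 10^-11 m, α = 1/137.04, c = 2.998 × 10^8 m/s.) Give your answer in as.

r = n²a₀/Z = 3²·5.292 × 10^-11/8 = 5.954 × 10^-11 m
v = Zαc/n = 8·0.007297·2.998 × 10^8/3 = 5.834 × 10^6 m/s
T = 2πr/v = 6.412 × 10^-17 s = 64.12 as

64.12 as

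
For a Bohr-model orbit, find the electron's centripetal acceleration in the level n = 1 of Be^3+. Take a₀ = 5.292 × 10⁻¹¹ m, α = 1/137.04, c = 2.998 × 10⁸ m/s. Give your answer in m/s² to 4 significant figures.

r = n²a₀/Z = 1.323 × 10⁻¹¹ m, v = Zαc/n = 8.751 × 10⁶ m/s
a = v²/r = (8.751 × 10⁶)² / 1.323 × 10⁻¹¹ = 5.788 × 10²⁴ m/s²

5.788 × 10²⁴ m/s²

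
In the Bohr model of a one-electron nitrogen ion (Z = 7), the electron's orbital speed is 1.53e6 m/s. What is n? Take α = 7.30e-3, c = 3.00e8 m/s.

10

v_n = Zαc/n ⇒ n = Zαc/v = 7 × 0.00730 × 3.00e8 / 1.53e6 ≈ 10.02
n = 10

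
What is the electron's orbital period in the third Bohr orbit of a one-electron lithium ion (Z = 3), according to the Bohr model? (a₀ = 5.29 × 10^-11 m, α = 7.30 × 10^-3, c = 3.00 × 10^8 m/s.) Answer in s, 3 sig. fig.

4.55 × 10^-16 s

r = n²a₀/Z = 3²·5.29 × 10^-11/3 = 1.59 × 10^-10 m
v = Zαc/n = 3·0.00730·3.00 × 10^8/3 = 2.19 × 10^6 m/s
T = 2πr/v = 4.55 × 10^-16 s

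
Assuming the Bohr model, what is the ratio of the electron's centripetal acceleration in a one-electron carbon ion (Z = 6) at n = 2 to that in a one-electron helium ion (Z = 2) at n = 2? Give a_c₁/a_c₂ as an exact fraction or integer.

a_c ∝ Z^3 · n^-4
a_c₁/a_c₂ = (6/2)^3 · (2/2)^-4 = 27

27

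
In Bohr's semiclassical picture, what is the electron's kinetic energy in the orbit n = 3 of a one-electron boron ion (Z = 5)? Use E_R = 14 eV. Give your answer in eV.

For a Coulomb orbit the virial theorem gives K = −E_n.
E_n = −E_R·Z²/n², so K = E_R·Z²/n² = 14 × 5²/3² = 39 eV

39 eV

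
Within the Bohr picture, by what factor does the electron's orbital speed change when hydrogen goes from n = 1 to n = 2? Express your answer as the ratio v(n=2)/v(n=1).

v ∝ Z^1 · n^-1; with Z fixed, v ∝ n^-1.
v(n=2)/v(n=1) = (2/1)^-1 = 1/2

1/2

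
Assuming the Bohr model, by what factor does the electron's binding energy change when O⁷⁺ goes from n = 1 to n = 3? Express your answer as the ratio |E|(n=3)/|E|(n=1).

1/9

|E| ∝ Z^2 · n^-2; with Z fixed, |E| ∝ n^-2.
|E|(n=3)/|E|(n=1) = (3/1)^-2 = 1/9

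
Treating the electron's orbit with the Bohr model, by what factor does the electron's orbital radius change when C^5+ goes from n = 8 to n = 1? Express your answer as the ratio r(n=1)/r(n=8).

1/64

r ∝ Z^-1 · n^2; with Z fixed, r ∝ n^2.
r(n=1)/r(n=8) = (1/8)^2 = 1/64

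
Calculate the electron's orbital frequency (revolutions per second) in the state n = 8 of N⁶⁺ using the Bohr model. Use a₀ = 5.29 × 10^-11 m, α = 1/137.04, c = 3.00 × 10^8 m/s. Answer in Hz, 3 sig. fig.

6.30 × 10^14 Hz

r = n²a₀/Z = 4.84 × 10^-10 m, v = Zαc/n = 1.92 × 10^6 m/s
f = v/(2πr) = 6.30 × 10^14 Hz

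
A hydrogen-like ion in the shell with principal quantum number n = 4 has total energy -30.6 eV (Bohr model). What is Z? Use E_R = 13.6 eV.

E_n = −E_R Z²/n² ⇒ Z² = −E_n n²/E_R = 30.6 × 4² / 13.6 ≈ 36.00
Z = 6

6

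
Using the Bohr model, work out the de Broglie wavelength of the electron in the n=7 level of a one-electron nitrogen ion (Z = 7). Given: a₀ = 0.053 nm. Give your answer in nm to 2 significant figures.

The Bohr quantisation condition is nλ = 2πr_n.
r_n = n²a₀/Z = 0.37 nm
λ = 2πr_n/n = 2π·0.37/7 = 0.33 nm

0.33 nm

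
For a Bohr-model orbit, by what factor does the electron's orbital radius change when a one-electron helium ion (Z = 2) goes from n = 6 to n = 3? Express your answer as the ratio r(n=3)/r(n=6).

r ∝ Z^-1 · n^2; with Z fixed, r ∝ n^2.
r(n=3)/r(n=6) = (3/6)^2 = 1/4

1/4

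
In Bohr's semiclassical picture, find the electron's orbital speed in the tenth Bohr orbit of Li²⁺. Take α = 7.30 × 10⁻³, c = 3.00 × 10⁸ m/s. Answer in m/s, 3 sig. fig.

v_n = Zαc/n = 3 × 0.00730 × 3.00 × 10⁸ / 10
    = 6.57 × 10⁵ m/s

6.57 × 10⁵ m/s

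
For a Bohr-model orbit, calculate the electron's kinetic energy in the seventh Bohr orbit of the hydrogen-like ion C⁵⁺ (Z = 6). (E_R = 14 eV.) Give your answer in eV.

10 eV

For a Coulomb orbit the virial theorem gives K = −E_n.
E_n = −E_R·Z²/n², so K = E_R·Z²/n² = 14 × 6²/7² = 10 eV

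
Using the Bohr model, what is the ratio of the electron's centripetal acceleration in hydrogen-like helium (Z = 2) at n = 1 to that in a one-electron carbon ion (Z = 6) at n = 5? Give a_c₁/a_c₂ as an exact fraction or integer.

a_c ∝ Z^3 · n^-4
a_c₁/a_c₂ = (2/6)^3 · (1/5)^-4 = 625/27

625/27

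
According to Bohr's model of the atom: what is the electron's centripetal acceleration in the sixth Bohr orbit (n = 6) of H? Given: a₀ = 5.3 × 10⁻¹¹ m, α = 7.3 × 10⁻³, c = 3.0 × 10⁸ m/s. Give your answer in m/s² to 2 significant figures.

7.0 × 10¹⁹ m/s²

r = n²a₀/Z = 1.9 × 10⁻⁹ m, v = Zαc/n = 3.6 × 10⁵ m/s
a = v²/r = (3.6 × 10⁵)² / 1.9 × 10⁻⁹ = 7.0 × 10¹⁹ m/s²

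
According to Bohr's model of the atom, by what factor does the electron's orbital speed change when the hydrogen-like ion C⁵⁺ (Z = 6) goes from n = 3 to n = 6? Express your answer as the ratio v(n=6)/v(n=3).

1/2

v ∝ Z^1 · n^-1; with Z fixed, v ∝ n^-1.
v(n=6)/v(n=3) = (6/3)^-1 = 1/2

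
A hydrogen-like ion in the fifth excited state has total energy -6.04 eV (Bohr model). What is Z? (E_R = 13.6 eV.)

4

E_n = −E_R Z²/n² ⇒ Z² = −E_n n²/E_R = 6.04 × 6² / 13.6 ≈ 15.99
Z = 4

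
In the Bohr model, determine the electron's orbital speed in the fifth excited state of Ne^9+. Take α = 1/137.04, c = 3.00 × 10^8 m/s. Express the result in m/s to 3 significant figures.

3.65 × 10^6 m/s

v_n = Zαc/n = 10 × 0.00730 × 3.00 × 10^8 / 6
    = 3.65 × 10^6 m/s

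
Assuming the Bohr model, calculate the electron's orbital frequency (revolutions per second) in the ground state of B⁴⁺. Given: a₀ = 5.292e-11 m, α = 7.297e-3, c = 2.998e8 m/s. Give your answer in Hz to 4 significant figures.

1.645e17 Hz

r = n²a₀/Z = 1.058e-11 m, v = Zαc/n = 1.094e7 m/s
f = v/(2πr) = 1.645e17 Hz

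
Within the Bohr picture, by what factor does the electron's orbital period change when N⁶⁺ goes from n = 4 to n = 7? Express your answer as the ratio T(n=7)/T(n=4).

T ∝ Z^-2 · n^3; with Z fixed, T ∝ n^3.
T(n=7)/T(n=4) = (7/4)^3 = 343/64

343/64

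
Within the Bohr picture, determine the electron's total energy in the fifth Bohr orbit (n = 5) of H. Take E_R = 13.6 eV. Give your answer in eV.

E_n = −E_R·Z²/n² = −13.6 × 1²/5² = -0.544 eV

-0.544 eV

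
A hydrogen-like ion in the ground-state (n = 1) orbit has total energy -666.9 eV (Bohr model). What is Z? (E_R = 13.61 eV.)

7

E_n = −E_R Z²/n² ⇒ Z² = −E_n n²/E_R = 666.9 × 1² / 13.61 ≈ 49.00
Z = 7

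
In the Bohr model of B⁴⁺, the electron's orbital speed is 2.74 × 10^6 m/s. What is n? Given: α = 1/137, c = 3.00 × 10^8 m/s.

v_n = Zαc/n ⇒ n = Zαc/v = 5 × 0.00730 × 3.00 × 10^8 / 2.74 × 10^6 ≈ 4.00
n = 4

4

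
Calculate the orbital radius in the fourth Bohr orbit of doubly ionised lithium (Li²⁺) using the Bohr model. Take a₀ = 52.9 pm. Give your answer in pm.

r_n = n²a₀/Z = 4² × 52.9 / 3
    = 16 × 52.9 / 3 = 282 pm

282 pm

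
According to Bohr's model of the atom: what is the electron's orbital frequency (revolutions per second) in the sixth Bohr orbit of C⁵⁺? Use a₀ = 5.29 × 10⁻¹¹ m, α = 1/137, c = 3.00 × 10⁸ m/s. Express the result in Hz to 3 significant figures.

1.10 × 10¹⁵ Hz

r = n²a₀/Z = 3.17 × 10⁻¹⁰ m, v = Zαc/n = 2.19 × 10⁶ m/s
f = v/(2πr) = 1.10 × 10¹⁵ Hz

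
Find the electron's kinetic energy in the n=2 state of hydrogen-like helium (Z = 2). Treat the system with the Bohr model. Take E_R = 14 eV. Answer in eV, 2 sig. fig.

14 eV

For a Coulomb orbit the virial theorem gives K = −E_n.
E_n = −E_R·Z²/n², so K = E_R·Z²/n² = 14 × 2²/2² = 14 eV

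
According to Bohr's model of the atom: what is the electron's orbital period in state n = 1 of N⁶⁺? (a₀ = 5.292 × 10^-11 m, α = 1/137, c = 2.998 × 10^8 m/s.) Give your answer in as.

3.101 as

r = n²a₀/Z = 1²·5.292 × 10^-11/7 = 7.560 × 10^-12 m
v = Zαc/n = 7·0.007299·2.998 × 10^8/1 = 1.532 × 10^7 m/s
T = 2πr/v = 3.101 × 10^-18 s = 3.101 as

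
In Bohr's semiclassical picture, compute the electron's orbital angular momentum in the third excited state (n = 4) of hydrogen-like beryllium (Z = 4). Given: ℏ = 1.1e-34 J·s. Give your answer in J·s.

4.4e-34 J·s

L_n = nℏ = 4 × 1.1e-34 = 4.4e-34 J·s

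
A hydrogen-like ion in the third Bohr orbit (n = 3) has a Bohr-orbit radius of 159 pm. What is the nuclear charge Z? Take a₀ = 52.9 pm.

3

r_n = n²a₀/Z ⇒ Z = n²a₀/r = 3² × 52.9 / 159 ≈ 2.99
Z = 3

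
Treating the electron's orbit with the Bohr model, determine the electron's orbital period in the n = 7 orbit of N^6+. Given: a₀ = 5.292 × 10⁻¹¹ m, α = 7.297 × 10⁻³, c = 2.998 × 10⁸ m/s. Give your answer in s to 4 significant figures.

r = n²a₀/Z = 7²·5.292 × 10⁻¹¹/7 = 3.704 × 10⁻¹⁰ m
v = Zαc/n = 7·0.007297·2.998 × 10⁸/7 = 2.188 × 10⁶ m/s
T = 2πr/v = 1.064 × 10⁻¹⁵ s

1.064 × 10⁻¹⁵ s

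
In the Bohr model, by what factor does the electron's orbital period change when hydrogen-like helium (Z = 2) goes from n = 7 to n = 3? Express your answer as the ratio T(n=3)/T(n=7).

27/343

T ∝ Z^-2 · n^3; with Z fixed, T ∝ n^3.
T(n=3)/T(n=7) = (3/7)^3 = 27/343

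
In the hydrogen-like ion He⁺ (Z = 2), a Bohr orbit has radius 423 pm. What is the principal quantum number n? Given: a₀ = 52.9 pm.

r_n = n²a₀/Z ⇒ n² = rZ/a₀ = 423 × 2 / 52.9 ≈ 15.99
n = 4

4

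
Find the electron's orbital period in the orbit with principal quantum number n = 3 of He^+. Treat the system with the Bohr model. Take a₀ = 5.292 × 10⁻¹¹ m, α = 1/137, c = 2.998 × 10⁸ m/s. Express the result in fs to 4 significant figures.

r = n²a₀/Z = 3²·5.292 × 10⁻¹¹/2 = 2.381 × 10⁻¹⁰ m
v = Zαc/n = 2·0.007299·2.998 × 10⁸/3 = 1.459 × 10⁶ m/s
T = 2πr/v = 1.026 × 10⁻¹⁵ s = 1.026 fs

1.026 fs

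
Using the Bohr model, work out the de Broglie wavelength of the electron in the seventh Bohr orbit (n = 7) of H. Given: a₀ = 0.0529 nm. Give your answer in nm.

The Bohr quantisation condition is nλ = 2πr_n.
r_n = n²a₀/Z = 2.59 nm
λ = 2πr_n/n = 2π·2.59/7 = 2.33 nm

2.33 nm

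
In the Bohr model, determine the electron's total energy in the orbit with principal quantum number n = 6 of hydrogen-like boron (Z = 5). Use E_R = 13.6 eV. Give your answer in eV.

-9.44 eV

E_n = −E_R·Z²/n² = −13.6 × 5²/6² = -9.44 eV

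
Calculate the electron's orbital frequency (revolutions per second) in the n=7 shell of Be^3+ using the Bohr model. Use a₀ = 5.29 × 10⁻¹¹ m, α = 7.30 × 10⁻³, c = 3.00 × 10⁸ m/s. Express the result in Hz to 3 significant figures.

r = n²a₀/Z = 6.48 × 10⁻¹⁰ m, v = Zαc/n = 1.25 × 10⁶ m/s
f = v/(2πr) = 3.07 × 10¹⁴ Hz

3.07 × 10¹⁴ Hz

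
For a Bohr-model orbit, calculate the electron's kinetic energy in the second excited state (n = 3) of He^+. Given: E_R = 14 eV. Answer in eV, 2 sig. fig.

For a Coulomb orbit the virial theorem gives K = −E_n.
E_n = −E_R·Z²/n², so K = E_R·Z²/n² = 14 × 2²/3² = 6.2 eV

6.2 eV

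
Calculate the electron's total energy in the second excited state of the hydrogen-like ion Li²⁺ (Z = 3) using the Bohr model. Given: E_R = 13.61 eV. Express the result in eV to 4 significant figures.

-13.61 eV

E_n = −E_R·Z²/n² = −13.61 × 3²/3² = -13.61 eV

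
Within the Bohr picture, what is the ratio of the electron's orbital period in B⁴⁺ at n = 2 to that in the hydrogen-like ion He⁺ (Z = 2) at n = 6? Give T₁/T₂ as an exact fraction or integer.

T ∝ Z^-2 · n^3
T₁/T₂ = (5/2)^-2 · (2/6)^3 = 4/675

4/675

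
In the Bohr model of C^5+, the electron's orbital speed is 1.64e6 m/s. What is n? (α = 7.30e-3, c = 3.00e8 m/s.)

v_n = Zαc/n ⇒ n = Zαc/v = 6 × 0.00730 × 3.00e8 / 1.64e6 ≈ 8.01
n = 8

8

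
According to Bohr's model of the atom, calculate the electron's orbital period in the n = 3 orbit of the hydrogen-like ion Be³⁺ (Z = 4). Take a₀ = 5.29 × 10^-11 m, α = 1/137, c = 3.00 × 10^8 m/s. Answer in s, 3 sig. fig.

r = n²a₀/Z = 3²·5.29 × 10^-11/4 = 1.19 × 10^-10 m
v = Zαc/n = 4·0.00730·3.00 × 10^8/3 = 2.92 × 10^6 m/s
T = 2πr/v = 2.56 × 10^-16 s

2.56 × 10^-16 s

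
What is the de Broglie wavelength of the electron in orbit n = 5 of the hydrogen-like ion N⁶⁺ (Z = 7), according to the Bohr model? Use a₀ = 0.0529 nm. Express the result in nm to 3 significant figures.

The Bohr quantisation condition is nλ = 2πr_n.
r_n = n²a₀/Z = 0.189 nm
λ = 2πr_n/n = 2π·0.189/5 = 0.237 nm

0.237 nm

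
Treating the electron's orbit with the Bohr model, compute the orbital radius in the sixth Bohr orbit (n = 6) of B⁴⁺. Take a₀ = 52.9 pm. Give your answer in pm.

381 pm

r_n = n²a₀/Z = 6² × 52.9 / 5
    = 36 × 52.9 / 5 = 381 pm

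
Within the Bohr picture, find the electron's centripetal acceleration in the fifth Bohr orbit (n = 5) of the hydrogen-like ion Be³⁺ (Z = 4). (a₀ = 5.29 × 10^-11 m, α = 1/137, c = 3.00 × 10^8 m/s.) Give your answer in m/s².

r = n²a₀/Z = 3.31 × 10^-10 m, v = Zαc/n = 1.75 × 10^6 m/s
a = v²/r = (1.75 × 10^6)² / 3.31 × 10^-10 = 9.28 × 10^21 m/s²

9.28 × 10^21 m/s²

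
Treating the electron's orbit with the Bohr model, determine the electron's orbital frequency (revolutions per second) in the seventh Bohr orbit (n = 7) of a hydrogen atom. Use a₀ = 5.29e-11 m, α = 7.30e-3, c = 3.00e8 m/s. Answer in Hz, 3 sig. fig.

1.92e13 Hz

r = n²a₀/Z = 2.59e-9 m, v = Zαc/n = 3.13e5 m/s
f = v/(2πr) = 1.92e13 Hz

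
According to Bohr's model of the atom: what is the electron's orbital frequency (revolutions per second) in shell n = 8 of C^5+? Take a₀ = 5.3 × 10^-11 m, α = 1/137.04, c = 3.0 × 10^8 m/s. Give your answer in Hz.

r = n²a₀/Z = 5.7 × 10^-10 m, v = Zαc/n = 1.6 × 10^6 m/s
f = v/(2πr) = 4.6 × 10^14 Hz

4.6 × 10^14 Hz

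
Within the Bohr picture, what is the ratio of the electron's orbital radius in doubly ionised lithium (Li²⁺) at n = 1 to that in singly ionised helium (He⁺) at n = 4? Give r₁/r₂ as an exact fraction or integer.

r ∝ Z^-1 · n^2
r₁/r₂ = (3/2)^-1 · (1/4)^2 = 1/24

1/24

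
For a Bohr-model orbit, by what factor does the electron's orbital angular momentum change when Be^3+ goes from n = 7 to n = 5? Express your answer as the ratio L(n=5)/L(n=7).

L = nℏ depends only on n, so L ∝ n.
L(n=5)/L(n=7) = (5/7)^1 = 5/7

5/7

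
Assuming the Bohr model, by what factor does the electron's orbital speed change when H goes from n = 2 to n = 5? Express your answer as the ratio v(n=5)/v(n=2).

2/5

v ∝ Z^1 · n^-1; with Z fixed, v ∝ n^-1.
v(n=5)/v(n=2) = (5/2)^-1 = 2/5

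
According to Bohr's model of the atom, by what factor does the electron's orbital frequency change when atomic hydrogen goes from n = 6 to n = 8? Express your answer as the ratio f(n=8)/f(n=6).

27/64

f ∝ Z^2 · n^-3; with Z fixed, f ∝ n^-3.
f(n=8)/f(n=6) = (8/6)^-3 = 27/64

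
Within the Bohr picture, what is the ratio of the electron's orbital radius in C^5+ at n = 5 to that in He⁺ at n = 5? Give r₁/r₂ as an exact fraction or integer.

1/3

r ∝ Z^-1 · n^2
r₁/r₂ = (6/2)^-1 · (5/5)^2 = 1/3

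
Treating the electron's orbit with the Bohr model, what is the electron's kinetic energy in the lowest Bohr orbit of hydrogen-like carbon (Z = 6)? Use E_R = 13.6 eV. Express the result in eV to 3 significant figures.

For a Coulomb orbit the virial theorem gives K = −E_n.
E_n = −E_R·Z²/n², so K = E_R·Z²/n² = 13.6 × 6²/1² = 490 eV

490 eV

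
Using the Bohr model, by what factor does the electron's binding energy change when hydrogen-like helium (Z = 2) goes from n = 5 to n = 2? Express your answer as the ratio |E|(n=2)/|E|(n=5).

25/4

|E| ∝ Z^2 · n^-2; with Z fixed, |E| ∝ n^-2.
|E|(n=2)/|E|(n=5) = (2/5)^-2 = 25/4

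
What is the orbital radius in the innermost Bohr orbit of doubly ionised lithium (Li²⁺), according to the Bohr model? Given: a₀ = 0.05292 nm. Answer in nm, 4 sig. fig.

r_n = n²a₀/Z = 1² × 0.05292 / 3
    = 1 × 0.05292 / 3 = 0.01764 nm

0.01764 nm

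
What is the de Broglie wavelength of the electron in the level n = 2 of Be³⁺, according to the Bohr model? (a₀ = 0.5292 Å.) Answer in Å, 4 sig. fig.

1.663 Å

The Bohr quantisation condition is nλ = 2πr_n.
r_n = n²a₀/Z = 0.5292 Å
λ = 2πr_n/n = 2π·0.5292/2 = 1.663 Å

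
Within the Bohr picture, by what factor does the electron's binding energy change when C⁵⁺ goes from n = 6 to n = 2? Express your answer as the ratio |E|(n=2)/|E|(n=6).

9

|E| ∝ Z^2 · n^-2; with Z fixed, |E| ∝ n^-2.
|E|(n=2)/|E|(n=6) = (2/6)^-2 = 9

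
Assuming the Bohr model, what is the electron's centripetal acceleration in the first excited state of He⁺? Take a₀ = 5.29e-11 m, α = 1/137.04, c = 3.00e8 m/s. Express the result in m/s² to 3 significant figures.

4.53e22 m/s²

r = n²a₀/Z = 1.06e-10 m, v = Zαc/n = 2.19e6 m/s
a = v²/r = (2.19e6)² / 1.06e-10 = 4.53e22 m/s²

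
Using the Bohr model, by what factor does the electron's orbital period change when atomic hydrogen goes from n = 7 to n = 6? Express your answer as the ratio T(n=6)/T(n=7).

216/343

T ∝ Z^-2 · n^3; with Z fixed, T ∝ n^3.
T(n=6)/T(n=7) = (6/7)^3 = 216/343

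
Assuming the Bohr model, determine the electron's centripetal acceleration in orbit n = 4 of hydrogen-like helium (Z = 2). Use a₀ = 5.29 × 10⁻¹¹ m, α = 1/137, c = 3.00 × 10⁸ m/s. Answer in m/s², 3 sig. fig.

r = n²a₀/Z = 4.23 × 10⁻¹⁰ m, v = Zαc/n = 1.09 × 10⁶ m/s
a = v²/r = (1.09 × 10⁶)² / 4.23 × 10⁻¹⁰ = 2.83 × 10²¹ m/s²

2.83 × 10²¹ m/s²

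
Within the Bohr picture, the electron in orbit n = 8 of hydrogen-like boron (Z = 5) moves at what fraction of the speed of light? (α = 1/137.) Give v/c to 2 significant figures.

0.0046

v_n = Zαc/n, so v/c = Zα/n = 5 × 0.0073 / 8 = 0.0046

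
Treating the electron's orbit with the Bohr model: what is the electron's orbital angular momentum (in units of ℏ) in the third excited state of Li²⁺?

L_n = nℏ, so L/ℏ = n = 4.

4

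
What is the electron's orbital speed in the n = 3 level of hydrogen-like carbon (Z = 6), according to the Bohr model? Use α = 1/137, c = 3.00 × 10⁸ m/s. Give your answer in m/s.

4.38 × 10⁶ m/s

v_n = Zαc/n = 6 × 0.00730 × 3.00 × 10⁸ / 3
    = 4.38 × 10⁶ m/s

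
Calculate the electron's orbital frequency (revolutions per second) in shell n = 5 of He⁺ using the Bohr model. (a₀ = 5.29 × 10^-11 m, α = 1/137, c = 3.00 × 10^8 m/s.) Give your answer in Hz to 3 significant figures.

2.11 × 10^14 Hz

r = n²a₀/Z = 6.61 × 10^-10 m, v = Zαc/n = 8.76 × 10^5 m/s
f = v/(2πr) = 2.11 × 10^14 Hz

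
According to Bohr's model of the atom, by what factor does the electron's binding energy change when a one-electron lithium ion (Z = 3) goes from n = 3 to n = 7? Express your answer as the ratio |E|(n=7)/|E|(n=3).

|E| ∝ Z^2 · n^-2; with Z fixed, |E| ∝ n^-2.
|E|(n=7)/|E|(n=3) = (7/3)^-2 = 9/49

9/49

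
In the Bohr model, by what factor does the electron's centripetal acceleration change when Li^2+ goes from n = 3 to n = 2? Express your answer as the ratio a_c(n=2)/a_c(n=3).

a_c ∝ Z^3 · n^-4; with Z fixed, a_c ∝ n^-4.
a_c(n=2)/a_c(n=3) = (2/3)^-4 = 81/16

81/16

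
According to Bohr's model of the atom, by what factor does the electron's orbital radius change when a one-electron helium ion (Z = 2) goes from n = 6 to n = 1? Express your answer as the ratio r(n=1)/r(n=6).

r ∝ Z^-1 · n^2; with Z fixed, r ∝ n^2.
r(n=1)/r(n=6) = (1/6)^2 = 1/36

1/36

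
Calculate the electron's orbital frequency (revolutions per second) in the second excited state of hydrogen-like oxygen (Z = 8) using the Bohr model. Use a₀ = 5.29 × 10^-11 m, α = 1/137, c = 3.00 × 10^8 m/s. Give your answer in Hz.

1.56 × 10^16 Hz

r = n²a₀/Z = 5.95 × 10^-11 m, v = Zαc/n = 5.84 × 10^6 m/s
f = v/(2πr) = 1.56 × 10^16 Hz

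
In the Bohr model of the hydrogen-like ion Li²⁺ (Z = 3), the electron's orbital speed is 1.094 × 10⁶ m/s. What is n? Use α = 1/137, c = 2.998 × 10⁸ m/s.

6

v_n = Zαc/n ⇒ n = Zαc/v = 3 × 0.007299 × 2.998 × 10⁸ / 1.094 × 10⁶ ≈ 6.00
n = 6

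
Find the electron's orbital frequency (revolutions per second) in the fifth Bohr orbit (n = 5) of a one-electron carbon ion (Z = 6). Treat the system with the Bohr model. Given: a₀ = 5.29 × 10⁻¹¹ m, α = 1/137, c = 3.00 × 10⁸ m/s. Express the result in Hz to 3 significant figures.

r = n²a₀/Z = 2.20 × 10⁻¹⁰ m, v = Zαc/n = 2.63 × 10⁶ m/s
f = v/(2πr) = 1.90 × 10¹⁵ Hz

1.90 × 10¹⁵ Hz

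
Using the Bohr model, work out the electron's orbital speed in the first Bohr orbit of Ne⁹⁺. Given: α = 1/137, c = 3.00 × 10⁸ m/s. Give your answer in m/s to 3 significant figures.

v_n = Zαc/n = 10 × 0.00730 × 3.00 × 10⁸ / 1
    = 2.19 × 10⁷ m/s

2.19 × 10⁷ m/s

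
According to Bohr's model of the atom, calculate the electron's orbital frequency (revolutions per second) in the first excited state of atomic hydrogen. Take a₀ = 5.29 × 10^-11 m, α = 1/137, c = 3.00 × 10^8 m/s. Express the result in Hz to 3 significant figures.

r = n²a₀/Z = 2.12 × 10^-10 m, v = Zαc/n = 1.09 × 10^6 m/s
f = v/(2πr) = 8.24 × 10^14 Hz

8.24 × 10^14 Hz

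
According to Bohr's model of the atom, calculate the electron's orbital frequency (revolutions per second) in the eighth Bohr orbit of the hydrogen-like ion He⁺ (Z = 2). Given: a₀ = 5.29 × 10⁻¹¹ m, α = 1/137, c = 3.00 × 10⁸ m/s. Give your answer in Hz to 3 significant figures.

r = n²a₀/Z = 1.69 × 10⁻⁹ m, v = Zαc/n = 5.47 × 10⁵ m/s
f = v/(2πr) = 5.15 × 10¹³ Hz

5.15 × 10¹³ Hz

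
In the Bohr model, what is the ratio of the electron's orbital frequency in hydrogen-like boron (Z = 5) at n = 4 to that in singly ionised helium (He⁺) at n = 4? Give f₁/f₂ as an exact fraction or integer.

25/4

f ∝ Z^2 · n^-3
f₁/f₂ = (5/2)^2 · (4/4)^-3 = 25/4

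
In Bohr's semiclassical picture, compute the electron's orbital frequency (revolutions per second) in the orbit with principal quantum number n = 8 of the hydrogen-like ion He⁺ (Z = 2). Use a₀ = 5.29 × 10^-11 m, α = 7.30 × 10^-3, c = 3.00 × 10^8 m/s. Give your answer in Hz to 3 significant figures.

5.15 × 10^13 Hz

r = n²a₀/Z = 1.69 × 10^-9 m, v = Zαc/n = 5.47 × 10^5 m/s
f = v/(2πr) = 5.15 × 10^13 Hz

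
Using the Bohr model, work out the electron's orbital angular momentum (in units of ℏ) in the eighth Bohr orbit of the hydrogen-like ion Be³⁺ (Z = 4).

L_n = nℏ, so L/ℏ = n = 8.

8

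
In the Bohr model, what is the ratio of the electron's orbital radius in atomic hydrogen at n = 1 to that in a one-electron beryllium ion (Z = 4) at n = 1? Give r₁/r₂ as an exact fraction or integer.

r ∝ Z^-1 · n^2
r₁/r₂ = (1/4)^-1 · (1/1)^2 = 4

4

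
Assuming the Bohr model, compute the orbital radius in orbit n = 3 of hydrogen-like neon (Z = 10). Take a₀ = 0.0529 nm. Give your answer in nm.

0.0476 nm

r_n = n²a₀/Z = 3² × 0.0529 / 10
    = 9 × 0.0529 / 10 = 0.0476 nm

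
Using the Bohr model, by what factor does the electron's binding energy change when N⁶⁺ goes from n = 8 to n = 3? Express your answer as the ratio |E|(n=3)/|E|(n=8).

64/9

|E| ∝ Z^2 · n^-2; with Z fixed, |E| ∝ n^-2.
|E|(n=3)/|E|(n=8) = (3/8)^-2 = 64/9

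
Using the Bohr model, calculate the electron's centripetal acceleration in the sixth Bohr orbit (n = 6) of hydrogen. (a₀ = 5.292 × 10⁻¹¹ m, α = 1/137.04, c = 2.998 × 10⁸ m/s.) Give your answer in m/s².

6.978 × 10¹⁹ m/s²

r = n²a₀/Z = 1.905 × 10⁻⁹ m, v = Zαc/n = 3.646 × 10⁵ m/s
a = v²/r = (3.646 × 10⁵)² / 1.905 × 10⁻⁹ = 6.978 × 10¹⁹ m/s²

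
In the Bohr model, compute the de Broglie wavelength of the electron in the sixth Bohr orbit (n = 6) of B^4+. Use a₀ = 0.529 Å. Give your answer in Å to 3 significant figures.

The Bohr quantisation condition is nλ = 2πr_n.
r_n = n²a₀/Z = 3.81 Å
λ = 2πr_n/n = 2π·3.81/6 = 3.99 Å

3.99 Å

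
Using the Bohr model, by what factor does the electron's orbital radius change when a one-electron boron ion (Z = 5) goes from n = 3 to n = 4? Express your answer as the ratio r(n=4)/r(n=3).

16/9

r ∝ Z^-1 · n^2; with Z fixed, r ∝ n^2.
r(n=4)/r(n=3) = (4/3)^2 = 16/9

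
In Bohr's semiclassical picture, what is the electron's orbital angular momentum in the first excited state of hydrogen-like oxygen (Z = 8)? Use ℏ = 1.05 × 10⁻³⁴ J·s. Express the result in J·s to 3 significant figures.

L_n = nℏ = 2 × 1.05 × 10⁻³⁴ = 2.10 × 10⁻³⁴ J·s

2.10 × 10⁻³⁴ J·s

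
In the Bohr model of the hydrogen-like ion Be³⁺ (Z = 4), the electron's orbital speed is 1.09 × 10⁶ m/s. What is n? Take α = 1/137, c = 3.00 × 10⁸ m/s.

v_n = Zαc/n ⇒ n = Zαc/v = 4 × 0.00730 × 3.00 × 10⁸ / 1.09 × 10⁶ ≈ 8.04
n = 8

8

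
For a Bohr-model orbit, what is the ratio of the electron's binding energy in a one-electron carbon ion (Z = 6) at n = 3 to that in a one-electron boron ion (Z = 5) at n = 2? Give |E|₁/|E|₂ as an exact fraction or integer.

16/25

|E| ∝ Z^2 · n^-2
|E|₁/|E|₂ = (6/5)^2 · (3/2)^-2 = 16/25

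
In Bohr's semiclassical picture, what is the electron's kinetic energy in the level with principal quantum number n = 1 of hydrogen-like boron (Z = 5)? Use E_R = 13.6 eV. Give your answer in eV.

For a Coulomb orbit the virial theorem gives K = −E_n.
E_n = −E_R·Z²/n², so K = E_R·Z²/n² = 13.6 × 5²/1² = 340 eV

340 eV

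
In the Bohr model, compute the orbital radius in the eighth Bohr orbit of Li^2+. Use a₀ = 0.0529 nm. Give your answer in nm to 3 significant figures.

1.13 nm

r_n = n²a₀/Z = 8² × 0.0529 / 3
    = 64 × 0.0529 / 3 = 1.13 nm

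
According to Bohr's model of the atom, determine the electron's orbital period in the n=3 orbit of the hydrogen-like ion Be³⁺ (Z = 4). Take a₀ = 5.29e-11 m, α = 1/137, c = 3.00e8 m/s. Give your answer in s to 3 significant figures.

2.56e-16 s

r = n²a₀/Z = 3²·5.29e-11/4 = 1.19e-10 m
v = Zαc/n = 4·0.00730·3.00e8/3 = 2.92e6 m/s
T = 2πr/v = 2.56e-16 s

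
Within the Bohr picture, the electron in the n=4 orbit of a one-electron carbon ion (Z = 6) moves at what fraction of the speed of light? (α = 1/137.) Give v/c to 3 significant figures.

v_n = Zαc/n, so v/c = Zα/n = 6 × 0.00730 / 4 = 0.0109

0.0109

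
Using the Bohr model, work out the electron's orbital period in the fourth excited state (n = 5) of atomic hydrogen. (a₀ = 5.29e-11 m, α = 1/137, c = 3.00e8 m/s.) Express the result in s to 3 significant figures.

r = n²a₀/Z = 5²·5.29e-11/1 = 1.32e-9 m
v = Zαc/n = 1·0.00730·3.00e8/5 = 4.38e5 m/s
T = 2πr/v = 1.90e-14 s

1.90e-14 s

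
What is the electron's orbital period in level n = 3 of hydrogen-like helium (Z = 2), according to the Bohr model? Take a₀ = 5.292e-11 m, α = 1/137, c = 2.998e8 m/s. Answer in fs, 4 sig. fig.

r = n²a₀/Z = 3²·5.292e-11/2 = 2.381e-10 m
v = Zαc/n = 2·0.007299·2.998e8/3 = 1.459e6 m/s
T = 2πr/v = 1.026e-15 s = 1.026 fs

1.026 fs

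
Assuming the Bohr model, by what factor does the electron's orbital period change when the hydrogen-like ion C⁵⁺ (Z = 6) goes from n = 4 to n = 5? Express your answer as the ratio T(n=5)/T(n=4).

125/64

T ∝ Z^-2 · n^3; with Z fixed, T ∝ n^3.
T(n=5)/T(n=4) = (5/4)^3 = 125/64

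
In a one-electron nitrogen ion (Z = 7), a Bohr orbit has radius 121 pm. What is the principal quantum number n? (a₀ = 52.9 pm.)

4

r_n = n²a₀/Z ⇒ n² = rZ/a₀ = 121 × 7 / 52.9 ≈ 16.01
n = 4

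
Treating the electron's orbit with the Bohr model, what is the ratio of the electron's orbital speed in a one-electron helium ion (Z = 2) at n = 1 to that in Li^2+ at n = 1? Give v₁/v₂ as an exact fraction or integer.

2/3

v ∝ Z^1 · n^-1
v₁/v₂ = (2/3)^1 · (1/1)^-1 = 2/3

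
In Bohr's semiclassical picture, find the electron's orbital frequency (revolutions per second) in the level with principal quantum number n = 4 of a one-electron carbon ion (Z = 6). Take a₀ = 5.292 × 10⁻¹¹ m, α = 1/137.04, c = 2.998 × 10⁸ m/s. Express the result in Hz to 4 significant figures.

3.701 × 10¹⁵ Hz

r = n²a₀/Z = 1.411 × 10⁻¹⁰ m, v = Zαc/n = 3.282 × 10⁶ m/s
f = v/(2πr) = 3.701 × 10¹⁵ Hz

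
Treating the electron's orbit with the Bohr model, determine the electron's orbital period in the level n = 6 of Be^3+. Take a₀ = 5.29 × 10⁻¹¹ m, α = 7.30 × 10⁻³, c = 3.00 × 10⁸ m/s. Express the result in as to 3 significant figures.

2050 as

r = n²a₀/Z = 6²·5.29 × 10⁻¹¹/4 = 4.76 × 10⁻¹⁰ m
v = Zαc/n = 4·0.00730·3.00 × 10⁸/6 = 1.46 × 10⁶ m/s
T = 2πr/v = 2.05 × 10⁻¹⁵ s = 2050 as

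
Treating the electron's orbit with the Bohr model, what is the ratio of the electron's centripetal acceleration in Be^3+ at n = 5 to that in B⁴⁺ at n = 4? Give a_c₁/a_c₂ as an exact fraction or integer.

16384/78125

a_c ∝ Z^3 · n^-4
a_c₁/a_c₂ = (4/5)^3 · (5/4)^-4 = 16384/78125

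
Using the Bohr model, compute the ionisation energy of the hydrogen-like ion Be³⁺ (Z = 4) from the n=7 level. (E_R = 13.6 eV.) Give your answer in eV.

4.44 eV

E_n = −E_R·Z²/n² = −13.6 × 4²/7² eV = -4.44 eV
Ionisation energy = −E_n = 4.44 eV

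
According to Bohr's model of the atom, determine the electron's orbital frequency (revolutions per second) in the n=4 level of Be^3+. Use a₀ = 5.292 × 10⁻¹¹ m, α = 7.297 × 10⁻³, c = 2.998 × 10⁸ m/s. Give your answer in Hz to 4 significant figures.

r = n²a₀/Z = 2.117 × 10⁻¹⁰ m, v = Zαc/n = 2.188 × 10⁶ m/s
f = v/(2πr) = 1.645 × 10¹⁵ Hz

1.645 × 10¹⁵ Hz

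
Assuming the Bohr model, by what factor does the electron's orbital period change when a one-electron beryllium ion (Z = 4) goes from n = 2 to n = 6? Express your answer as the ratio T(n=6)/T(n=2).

27

T ∝ Z^-2 · n^3; with Z fixed, T ∝ n^3.
T(n=6)/T(n=2) = (6/2)^3 = 27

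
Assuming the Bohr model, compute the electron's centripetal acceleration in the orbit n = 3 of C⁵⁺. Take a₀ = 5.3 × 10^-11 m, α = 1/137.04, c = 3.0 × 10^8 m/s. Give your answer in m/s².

2.4 × 10^23 m/s²

r = n²a₀/Z = 8.0 × 10^-11 m, v = Zαc/n = 4.4 × 10^6 m/s
a = v²/r = (4.4 × 10^6)² / 8.0 × 10^-11 = 2.4 × 10^23 m/s²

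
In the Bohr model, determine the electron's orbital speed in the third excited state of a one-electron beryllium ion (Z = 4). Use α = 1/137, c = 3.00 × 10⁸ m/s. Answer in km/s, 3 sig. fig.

v_n = Zαc/n = 4 × 0.00730 × 3.00 × 10⁸ / 4
    = 2190 km/s

2190 km/s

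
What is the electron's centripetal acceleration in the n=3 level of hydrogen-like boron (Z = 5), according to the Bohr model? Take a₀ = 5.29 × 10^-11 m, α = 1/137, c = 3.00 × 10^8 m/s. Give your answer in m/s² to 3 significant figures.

1.40 × 10^23 m/s²

r = n²a₀/Z = 9.52 × 10^-11 m, v = Zαc/n = 3.65 × 10^6 m/s
a = v²/r = (3.65 × 10^6)² / 9.52 × 10^-11 = 1.40 × 10^23 m/s²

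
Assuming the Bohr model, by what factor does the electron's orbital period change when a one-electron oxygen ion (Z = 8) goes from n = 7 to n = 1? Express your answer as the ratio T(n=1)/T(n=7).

T ∝ Z^-2 · n^3; with Z fixed, T ∝ n^3.
T(n=1)/T(n=7) = (1/7)^3 = 1/343

1/343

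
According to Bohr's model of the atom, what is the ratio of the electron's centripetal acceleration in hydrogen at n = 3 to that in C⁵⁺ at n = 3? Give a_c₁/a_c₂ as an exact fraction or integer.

1/216

a_c ∝ Z^3 · n^-4
a_c₁/a_c₂ = (1/6)^3 · (3/3)^-4 = 1/216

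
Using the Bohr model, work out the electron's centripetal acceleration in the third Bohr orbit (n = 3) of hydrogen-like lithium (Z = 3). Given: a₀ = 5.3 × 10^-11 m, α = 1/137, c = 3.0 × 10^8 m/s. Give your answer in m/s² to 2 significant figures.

3.0 × 10^22 m/s²

r = n²a₀/Z = 1.6 × 10^-10 m, v = Zαc/n = 2.2 × 10^6 m/s
a = v²/r = (2.2 × 10^6)² / 1.6 × 10^-10 = 3.0 × 10^22 m/s²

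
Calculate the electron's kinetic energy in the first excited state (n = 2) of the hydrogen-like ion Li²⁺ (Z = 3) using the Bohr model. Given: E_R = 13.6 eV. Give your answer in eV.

For a Coulomb orbit the virial theorem gives K = −E_n.
E_n = −E_R·Z²/n², so K = E_R·Z²/n² = 13.6 × 3²/2² = 30.6 eV

30.6 eV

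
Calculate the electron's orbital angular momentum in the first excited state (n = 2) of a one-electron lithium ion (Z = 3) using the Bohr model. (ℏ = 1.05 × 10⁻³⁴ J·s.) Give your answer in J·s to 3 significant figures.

L_n = nℏ = 2 × 1.05 × 10⁻³⁴ = 2.10 × 10⁻³⁴ J·s

2.10 × 10⁻³⁴ J·s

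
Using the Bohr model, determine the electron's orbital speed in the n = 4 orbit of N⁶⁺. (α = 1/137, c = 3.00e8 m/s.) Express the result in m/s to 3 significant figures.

v_n = Zαc/n = 7 × 0.00730 × 3.00e8 / 4
    = 3.83e6 m/s

3.83e6 m/s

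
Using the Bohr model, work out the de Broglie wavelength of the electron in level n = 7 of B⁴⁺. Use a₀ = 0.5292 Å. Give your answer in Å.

The Bohr quantisation condition is nλ = 2πr_n.
r_n = n²a₀/Z = 5.186 Å
λ = 2πr_n/n = 2π·5.186/7 = 4.655 Å

4.655 Å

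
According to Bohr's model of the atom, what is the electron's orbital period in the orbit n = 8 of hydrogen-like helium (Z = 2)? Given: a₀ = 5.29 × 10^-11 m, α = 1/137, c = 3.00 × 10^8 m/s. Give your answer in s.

r = n²a₀/Z = 8²·5.29 × 10^-11/2 = 1.69 × 10^-9 m
v = Zαc/n = 2·0.00730·3.00 × 10^8/8 = 5.47 × 10^5 m/s
T = 2πr/v = 1.94 × 10^-14 s

1.94 × 10^-14 s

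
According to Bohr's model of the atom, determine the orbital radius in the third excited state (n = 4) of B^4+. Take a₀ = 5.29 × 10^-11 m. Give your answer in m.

r_n = n²a₀/Z = 4² × 5.29 × 10^-11 / 5
    = 16 × 5.29 × 10^-11 / 5 = 1.69 × 10^-10 m

1.69 × 10^-10 m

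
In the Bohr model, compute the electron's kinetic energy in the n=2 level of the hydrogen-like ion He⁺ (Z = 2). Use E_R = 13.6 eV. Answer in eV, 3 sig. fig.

For a Coulomb orbit the virial theorem gives K = −E_n.
E_n = −E_R·Z²/n², so K = E_R·Z²/n² = 13.6 × 2²/2² = 13.6 eV

13.6 eV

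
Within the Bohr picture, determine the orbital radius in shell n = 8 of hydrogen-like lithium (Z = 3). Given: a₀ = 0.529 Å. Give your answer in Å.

11.3 Å

r_n = n²a₀/Z = 8² × 0.529 / 3
    = 64 × 0.529 / 3 = 11.3 Å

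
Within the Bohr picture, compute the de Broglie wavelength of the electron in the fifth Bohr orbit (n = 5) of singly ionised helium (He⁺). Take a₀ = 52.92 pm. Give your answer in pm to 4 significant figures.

831.3 pm

The Bohr quantisation condition is nλ = 2πr_n.
r_n = n²a₀/Z = 661.5 pm
λ = 2πr_n/n = 2π·661.5/5 = 831.3 pm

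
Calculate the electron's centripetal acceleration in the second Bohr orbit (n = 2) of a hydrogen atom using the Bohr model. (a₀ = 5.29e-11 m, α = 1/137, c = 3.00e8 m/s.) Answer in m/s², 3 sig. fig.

5.67e21 m/s²

r = n²a₀/Z = 2.12e-10 m, v = Zαc/n = 1.09e6 m/s
a = v²/r = (1.09e6)² / 2.12e-10 = 5.67e21 m/s²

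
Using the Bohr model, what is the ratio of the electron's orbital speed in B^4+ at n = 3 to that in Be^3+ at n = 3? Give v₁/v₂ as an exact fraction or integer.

5/4

v ∝ Z^1 · n^-1
v₁/v₂ = (5/4)^1 · (3/3)^-1 = 5/4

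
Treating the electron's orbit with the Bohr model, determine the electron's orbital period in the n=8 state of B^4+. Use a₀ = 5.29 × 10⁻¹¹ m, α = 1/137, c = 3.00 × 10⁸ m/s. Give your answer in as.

r = n²a₀/Z = 8²·5.29 × 10⁻¹¹/5 = 6.77 × 10⁻¹⁰ m
v = Zαc/n = 5·0.00730·3.00 × 10⁸/8 = 1.37 × 10⁶ m/s
T = 2πr/v = 3.11 × 10⁻¹⁵ s = 3110 as

3110 as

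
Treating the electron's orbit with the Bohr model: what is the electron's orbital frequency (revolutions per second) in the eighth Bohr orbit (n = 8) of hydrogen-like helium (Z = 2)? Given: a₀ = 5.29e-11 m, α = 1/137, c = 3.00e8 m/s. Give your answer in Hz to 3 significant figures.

5.15e13 Hz

r = n²a₀/Z = 1.69e-9 m, v = Zαc/n = 5.47e5 m/s
f = v/(2πr) = 5.15e13 Hz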